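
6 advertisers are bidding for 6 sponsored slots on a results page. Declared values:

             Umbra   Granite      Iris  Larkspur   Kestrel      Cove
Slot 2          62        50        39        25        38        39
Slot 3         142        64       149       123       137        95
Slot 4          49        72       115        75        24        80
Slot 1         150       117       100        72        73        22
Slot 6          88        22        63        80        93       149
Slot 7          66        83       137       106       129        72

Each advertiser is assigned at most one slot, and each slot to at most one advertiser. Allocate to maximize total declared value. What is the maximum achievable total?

This is a one-to-one assignment (maximum-weight bipartite matching).
Optimal: Umbra→Slot 1 ($150), Granite→Slot 2 ($50), Iris→Slot 4 ($115), Larkspur→Slot 3 ($123), Kestrel→Slot 7 ($129), Cove→Slot 6 ($149) — total 150+50+115+123+129+149 = $716.
Row-greedy (each advertiser in turn takes its best remaining slot) gives $580, worse by 136.

Maximum total: $716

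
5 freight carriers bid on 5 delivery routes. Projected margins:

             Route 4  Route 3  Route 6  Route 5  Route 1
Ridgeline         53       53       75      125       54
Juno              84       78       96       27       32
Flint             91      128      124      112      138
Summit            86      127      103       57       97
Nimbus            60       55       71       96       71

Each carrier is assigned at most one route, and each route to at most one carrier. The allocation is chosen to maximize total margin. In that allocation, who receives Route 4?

Nimbus receives Route 4.

Optimal: Ridgeline→Route 5 ($125k), Juno→Route 6 ($96k), Flint→Route 1 ($138k), Summit→Route 3 ($127k), Nimbus→Route 4 ($60k) — total 125+96+138+127+60 = $546k.
Column-greedy (each route in turn goes to its best remaining carrier) gives $510k, worse by 36.
Checked against all permutations: $546k is optimal.
Nimbus's own top route is Route 5 ($96k), but forcing Nimbus→Route 5 and reassigning the rest optimally gives only $520k — worse by 26.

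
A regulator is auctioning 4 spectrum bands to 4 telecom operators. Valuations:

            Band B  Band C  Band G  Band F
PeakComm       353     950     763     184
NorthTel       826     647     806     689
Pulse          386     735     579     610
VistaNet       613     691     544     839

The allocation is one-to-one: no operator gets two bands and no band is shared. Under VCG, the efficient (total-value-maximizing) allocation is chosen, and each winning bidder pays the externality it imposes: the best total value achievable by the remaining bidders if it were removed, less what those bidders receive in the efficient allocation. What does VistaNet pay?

VistaNet pays $31M.

Efficient allocation: PeakComm→Band C ($950M), NorthTel→Band B ($826M), Pulse→Band G ($579M), VistaNet→Band F ($839M); total welfare W = $3194M.
VistaNet receives Band F at value $839M, so the others get W − 839 = $2355M.
Without VistaNet: best allocation of the remaining 3 bidders over all 4 bands is PeakComm→Band C ($950M), NorthTel→Band B ($826M), Pulse→Band F ($610M), total $2386M.
VCG payment = (others' best without VistaNet) − (others' welfare with VistaNet) = 2386 − 2355 = $31M.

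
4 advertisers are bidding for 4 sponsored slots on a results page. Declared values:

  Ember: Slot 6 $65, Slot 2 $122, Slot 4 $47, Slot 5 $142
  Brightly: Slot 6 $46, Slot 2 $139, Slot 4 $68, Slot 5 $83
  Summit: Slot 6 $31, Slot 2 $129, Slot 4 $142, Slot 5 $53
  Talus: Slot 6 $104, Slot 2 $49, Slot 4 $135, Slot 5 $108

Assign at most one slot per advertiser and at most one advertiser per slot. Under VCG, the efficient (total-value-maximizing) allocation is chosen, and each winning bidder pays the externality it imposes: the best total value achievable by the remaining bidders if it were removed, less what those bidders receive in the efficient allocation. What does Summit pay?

Summit pays $31.

Efficient allocation: Ember→Slot 5 ($142), Brightly→Slot 2 ($139), Summit→Slot 4 ($142), Talus→Slot 6 ($104); total welfare W = $527.
Summit receives Slot 4 at value $142, so the others get W − 142 = $385.
Without Summit: best allocation of the remaining 3 bidders over all 4 slots is Ember→Slot 5 ($142), Brightly→Slot 2 ($139), Talus→Slot 4 ($135), total $416.
VCG payment = (others' best without Summit) − (others' welfare with Summit) = 416 − 385 = $31.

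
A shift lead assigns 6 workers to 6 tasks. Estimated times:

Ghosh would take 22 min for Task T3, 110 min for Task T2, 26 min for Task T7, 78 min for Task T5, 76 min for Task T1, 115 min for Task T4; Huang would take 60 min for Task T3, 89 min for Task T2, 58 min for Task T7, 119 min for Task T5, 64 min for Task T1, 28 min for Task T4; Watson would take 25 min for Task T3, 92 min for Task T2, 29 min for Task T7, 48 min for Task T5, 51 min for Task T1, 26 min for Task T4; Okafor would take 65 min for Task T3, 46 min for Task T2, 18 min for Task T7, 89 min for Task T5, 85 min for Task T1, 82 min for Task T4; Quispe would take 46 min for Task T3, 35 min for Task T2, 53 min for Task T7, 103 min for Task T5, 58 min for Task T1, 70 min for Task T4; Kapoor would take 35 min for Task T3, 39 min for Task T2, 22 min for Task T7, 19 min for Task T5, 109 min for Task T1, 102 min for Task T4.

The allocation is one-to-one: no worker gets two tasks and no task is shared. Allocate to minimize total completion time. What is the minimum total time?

Min total: 173 min

Optimal: Ghosh→Task T3 (22 min), Huang→Task T4 (28 min), Watson→Task T1 (51 min), Okafor→Task T7 (18 min), Quispe→Task T2 (35 min), Kapoor→Task T5 (19 min) — total 22+28+51+18+35+19 = 173 min.
Row-greedy (each worker in turn takes its cheapest remaining task) gives 202 min, worse by 29.
Next-best assignment: Ghosh→Task T3, Huang→Task T1, Watson→Task T4, Okafor→Task T7, Quispe→Task T2, Kapoor→Task T5 = 184 min.
Swapping Okafor↔Ghosh (Okafor→Task T3 65 min, Ghosh→Task T7 26 min) adds 51.
Checked against all permutations: 173 min is optimal.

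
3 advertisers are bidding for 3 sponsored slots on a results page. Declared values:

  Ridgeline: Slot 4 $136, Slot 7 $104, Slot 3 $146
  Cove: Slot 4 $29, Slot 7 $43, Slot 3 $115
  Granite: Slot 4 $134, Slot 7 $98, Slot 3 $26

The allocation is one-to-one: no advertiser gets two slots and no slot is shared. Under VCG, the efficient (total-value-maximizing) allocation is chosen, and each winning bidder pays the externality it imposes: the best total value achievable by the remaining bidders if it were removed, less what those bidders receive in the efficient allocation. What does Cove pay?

Cove pays $42.

Efficient allocation: Ridgeline→Slot 7 ($104), Cove→Slot 3 ($115), Granite→Slot 4 ($134); total welfare W = $353.
Cove receives Slot 3 at value $115, so the others get W − 115 = $238.
Without Cove: best allocation of the remaining 2 bidders over all 3 slots is Ridgeline→Slot 3 ($146), Granite→Slot 4 ($134), total $280.
VCG payment = (others' best without Cove) − (others' welfare with Cove) = 280 − 238 = $42.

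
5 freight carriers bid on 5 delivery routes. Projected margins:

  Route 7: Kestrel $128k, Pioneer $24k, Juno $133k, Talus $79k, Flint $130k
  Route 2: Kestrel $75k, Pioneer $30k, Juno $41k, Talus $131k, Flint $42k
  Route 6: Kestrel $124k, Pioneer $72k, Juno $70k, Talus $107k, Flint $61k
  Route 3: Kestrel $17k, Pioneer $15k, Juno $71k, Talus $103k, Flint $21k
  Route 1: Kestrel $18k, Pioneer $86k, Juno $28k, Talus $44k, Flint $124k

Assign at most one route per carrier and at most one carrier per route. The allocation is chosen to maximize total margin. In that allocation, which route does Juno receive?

Juno receives Route 3.

Treat this as an assignment problem: match each carrier to one route.
Optimal: Kestrel→Route 6 ($124k), Pioneer→Route 1 ($86k), Juno→Route 3 ($71k), Talus→Route 2 ($131k), Flint→Route 7 ($130k) — total 124+86+71+131+130 = $542k.
Column-greedy (each route in turn goes to its best remaining carrier) gives $495k, worse by 47.
Juno's own top route is Route 7 ($133k), but forcing Juno→Route 7 and reassigning the rest optimally gives only $527k — worse by 15.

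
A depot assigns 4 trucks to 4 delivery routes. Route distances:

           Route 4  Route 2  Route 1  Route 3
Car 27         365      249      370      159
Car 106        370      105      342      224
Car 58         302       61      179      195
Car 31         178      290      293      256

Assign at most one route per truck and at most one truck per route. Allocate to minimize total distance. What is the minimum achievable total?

Optimal: Car 27→Route 3 (159 km), Car 106→Route 2 (105 km), Car 58→Route 1 (179 km), Car 31→Route 4 (178 km) — total 159+105+179+178 = 621 km.
Column-greedy (each route in turn goes to its cheapest remaining truck) gives 740 km, worse by 119.
No other one-to-one assignment undercuts 621 km.

Min total: 621 km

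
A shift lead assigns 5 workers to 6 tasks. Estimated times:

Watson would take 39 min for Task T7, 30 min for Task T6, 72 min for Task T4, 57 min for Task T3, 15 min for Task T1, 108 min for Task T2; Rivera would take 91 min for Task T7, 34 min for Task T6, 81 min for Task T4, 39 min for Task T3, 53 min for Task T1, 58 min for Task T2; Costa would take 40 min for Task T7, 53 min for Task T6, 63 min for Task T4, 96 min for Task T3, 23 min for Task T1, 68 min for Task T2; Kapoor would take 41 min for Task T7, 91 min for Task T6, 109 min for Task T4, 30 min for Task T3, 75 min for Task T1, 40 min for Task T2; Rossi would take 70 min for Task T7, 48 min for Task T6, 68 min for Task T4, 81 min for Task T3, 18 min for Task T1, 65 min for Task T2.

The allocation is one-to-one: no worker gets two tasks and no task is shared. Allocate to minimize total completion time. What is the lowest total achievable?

Min total: 167 min

Optimal: Watson→Task T6 (30 min), Rivera→Task T3 (39 min), Costa→Task T7 (40 min), Kapoor→Task T2 (40 min), Rossi→Task T1 (18 min) — total 30+39+40+40+18 = 167 min.
Row-greedy (each worker in turn takes its cheapest remaining task) gives 184 min, worse by 17.
Swapping Rivera↔Rossi (Rivera→Task T1 53 min, Rossi→Task T3 81 min) adds 77.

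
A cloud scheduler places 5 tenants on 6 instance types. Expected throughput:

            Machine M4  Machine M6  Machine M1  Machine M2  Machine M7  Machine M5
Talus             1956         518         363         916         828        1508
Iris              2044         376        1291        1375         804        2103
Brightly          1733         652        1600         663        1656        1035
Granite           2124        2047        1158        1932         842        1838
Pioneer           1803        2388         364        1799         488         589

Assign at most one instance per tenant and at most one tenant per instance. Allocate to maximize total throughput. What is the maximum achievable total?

Maximum total: 10035 ops/s

This is the linear assignment problem.
Optimal: Talus→Machine M4 (1956 ops/s), Iris→Machine M5 (2103 ops/s), Brightly→Machine M7 (1656 ops/s), Granite→Machine M2 (1932 ops/s), Pioneer→Machine M6 (2388 ops/s) — total 1956+2103+1656+1932+2388 = 10035 ops/s.
Next-best assignment: Talus→Machine M4, Iris→Machine M5, Brightly→Machine M1, Granite→Machine M2, Pioneer→Machine M6 = 9979 ops/s.
Checked against all permutations: 10035 ops/s is optimal.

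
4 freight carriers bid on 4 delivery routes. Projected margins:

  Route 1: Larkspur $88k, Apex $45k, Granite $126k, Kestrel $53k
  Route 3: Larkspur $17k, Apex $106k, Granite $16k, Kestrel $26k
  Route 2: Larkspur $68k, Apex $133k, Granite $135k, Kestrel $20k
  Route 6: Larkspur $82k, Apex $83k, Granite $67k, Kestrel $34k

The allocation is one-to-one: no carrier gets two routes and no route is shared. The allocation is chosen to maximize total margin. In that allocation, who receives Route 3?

Optimal: Larkspur→Route 6 ($82k), Apex→Route 3 ($106k), Granite→Route 2 ($135k), Kestrel→Route 1 ($53k) — total 82+106+135+53 = $376k.
Column-greedy (each route in turn goes to its best remaining carrier) gives $334k, worse by 42.
Next-best assignment: Larkspur→Route 6, Apex→Route 2, Granite→Route 1, Kestrel→Route 3 = $367k.
Apex's own top route is Route 2 ($133k), but forcing Apex→Route 2 and reassigning the rest optimally gives only $367k — worse by 9.

Apex receives Route 3.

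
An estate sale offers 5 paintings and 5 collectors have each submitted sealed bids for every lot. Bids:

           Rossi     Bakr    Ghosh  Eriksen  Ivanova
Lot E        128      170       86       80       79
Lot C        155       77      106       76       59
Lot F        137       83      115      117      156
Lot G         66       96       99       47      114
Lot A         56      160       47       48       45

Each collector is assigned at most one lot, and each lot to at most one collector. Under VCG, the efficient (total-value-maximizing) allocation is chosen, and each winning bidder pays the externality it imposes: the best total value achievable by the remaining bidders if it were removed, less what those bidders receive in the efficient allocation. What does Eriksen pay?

Efficient allocation: Rossi→Lot C ($155), Bakr→Lot A ($160), Ghosh→Lot G ($99), Eriksen→Lot E ($80), Ivanova→Lot F ($156); total welfare W = $650.
Eriksen receives Lot E at value $80, so the others get W − 80 = $570.
Without Eriksen: best allocation of the remaining 4 bidders over all 5 lots is Rossi→Lot C ($155), Bakr→Lot E ($170), Ghosh→Lot G ($99), Ivanova→Lot F ($156), total $580.
VCG payment = (others' best without Eriksen) − (others' welfare with Eriksen) = 580 − 570 = $10.

Eriksen pays $10.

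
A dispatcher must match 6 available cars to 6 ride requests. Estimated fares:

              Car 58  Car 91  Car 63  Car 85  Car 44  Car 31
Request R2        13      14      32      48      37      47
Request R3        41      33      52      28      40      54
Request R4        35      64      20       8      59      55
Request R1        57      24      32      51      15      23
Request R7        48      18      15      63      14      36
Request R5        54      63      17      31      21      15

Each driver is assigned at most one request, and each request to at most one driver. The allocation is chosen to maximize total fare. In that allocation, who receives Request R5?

Car 91 receives Request R5.

This is the linear assignment problem.
Optimal: Car 58→Request R1 ($57), Car 91→Request R5 ($63), Car 63→Request R3 ($52), Car 85→Request R7 ($63), Car 44→Request R4 ($59), Car 31→Request R2 ($47) — total 57+63+52+63+59+47 = $341.
Max-entry greedy (repeatedly take the single best remaining cell) gives $292, worse by 49.
Car 91's own top request is Request R4 ($64), but forcing Car 91→Request R4 and reassigning the rest optimally gives only $304 — worse by 37.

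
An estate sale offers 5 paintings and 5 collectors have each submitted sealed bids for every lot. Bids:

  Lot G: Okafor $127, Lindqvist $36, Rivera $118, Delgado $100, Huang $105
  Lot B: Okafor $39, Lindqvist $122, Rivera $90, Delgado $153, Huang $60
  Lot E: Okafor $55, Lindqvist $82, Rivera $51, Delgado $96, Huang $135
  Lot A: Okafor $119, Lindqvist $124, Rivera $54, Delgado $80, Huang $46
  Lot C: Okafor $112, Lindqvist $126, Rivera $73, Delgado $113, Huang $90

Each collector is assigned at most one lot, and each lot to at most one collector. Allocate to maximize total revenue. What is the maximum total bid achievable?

Maximum total: $651

Optimal: Okafor→Lot A ($119), Lindqvist→Lot C ($126), Rivera→Lot G ($118), Delgado→Lot B ($153), Huang→Lot E ($135) — total 119+126+118+153+135 = $651.
Max-entry greedy (repeatedly take the single best remaining cell) gives $595, worse by 56.
Swapping Delgado↔Huang (Delgado→Lot E $96, Huang→Lot B $60) loses 132.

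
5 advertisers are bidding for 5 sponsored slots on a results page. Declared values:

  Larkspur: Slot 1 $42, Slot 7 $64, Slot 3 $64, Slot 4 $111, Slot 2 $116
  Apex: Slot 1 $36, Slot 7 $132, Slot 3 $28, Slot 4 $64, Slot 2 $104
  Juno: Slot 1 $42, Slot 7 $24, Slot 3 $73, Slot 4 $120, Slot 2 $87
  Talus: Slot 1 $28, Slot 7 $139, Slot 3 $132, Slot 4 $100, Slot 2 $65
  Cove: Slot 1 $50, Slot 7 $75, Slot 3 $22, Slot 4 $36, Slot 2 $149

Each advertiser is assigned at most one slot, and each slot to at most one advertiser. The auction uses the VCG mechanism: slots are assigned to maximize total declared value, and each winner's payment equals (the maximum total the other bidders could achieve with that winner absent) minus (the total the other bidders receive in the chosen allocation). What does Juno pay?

Juno pays $69.

Efficient allocation: Larkspur→Slot 1 ($42), Apex→Slot 7 ($132), Juno→Slot 4 ($120), Talus→Slot 3 ($132), Cove→Slot 2 ($149); total welfare W = $575.
Juno receives Slot 4 at value $120, so the others get W − 120 = $455.
Without Juno: best allocation of the remaining 4 bidders over all 5 slots is Larkspur→Slot 4 ($111), Apex→Slot 7 ($132), Talus→Slot 3 ($132), Cove→Slot 2 ($149), total $524.
VCG payment = (others' best without Juno) − (others' welfare with Juno) = 524 − 455 = $69.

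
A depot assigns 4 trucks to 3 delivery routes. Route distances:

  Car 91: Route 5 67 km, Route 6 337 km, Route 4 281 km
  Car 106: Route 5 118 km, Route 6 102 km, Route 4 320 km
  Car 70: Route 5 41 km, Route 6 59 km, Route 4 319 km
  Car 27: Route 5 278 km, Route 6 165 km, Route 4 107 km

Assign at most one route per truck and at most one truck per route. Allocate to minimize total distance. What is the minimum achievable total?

This is the linear assignment problem.
Optimal: Car 91→Route 5 (67 km), Car 70→Route 6 (59 km), Car 27→Route 4 (107 km) — total 67+59+107 = 233 km.
Row-greedy (each truck in turn takes its cheapest remaining route) gives 488 km, worse by 255.
Next-best assignment: Car 70→Route 5, Car 106→Route 6, Car 27→Route 4 = 250 km.

Minimum total: 233 km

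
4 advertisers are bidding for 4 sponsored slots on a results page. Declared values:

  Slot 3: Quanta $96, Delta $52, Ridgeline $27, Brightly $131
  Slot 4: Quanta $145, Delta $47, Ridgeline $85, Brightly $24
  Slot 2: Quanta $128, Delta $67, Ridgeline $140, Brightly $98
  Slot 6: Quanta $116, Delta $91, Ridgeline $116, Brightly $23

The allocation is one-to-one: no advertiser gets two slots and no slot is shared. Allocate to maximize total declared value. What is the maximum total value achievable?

Maximum total: $507

Treat this as an assignment problem: match each advertiser to one slot.
Optimal: Quanta→Slot 4 ($145), Delta→Slot 6 ($91), Ridgeline→Slot 2 ($140), Brightly→Slot 3 ($131) — total 145+91+140+131 = $507.
Checked against all permutations: $507 is optimal.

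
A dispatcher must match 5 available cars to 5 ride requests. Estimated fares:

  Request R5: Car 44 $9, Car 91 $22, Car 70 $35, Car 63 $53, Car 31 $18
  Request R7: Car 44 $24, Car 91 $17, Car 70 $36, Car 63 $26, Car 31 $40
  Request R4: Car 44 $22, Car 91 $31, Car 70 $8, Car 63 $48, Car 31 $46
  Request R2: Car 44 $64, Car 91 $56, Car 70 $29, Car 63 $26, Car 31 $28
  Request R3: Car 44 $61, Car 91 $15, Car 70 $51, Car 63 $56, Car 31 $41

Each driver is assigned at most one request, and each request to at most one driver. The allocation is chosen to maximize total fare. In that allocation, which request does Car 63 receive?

Optimal: Car 44→Request R3 ($61), Car 91→Request R2 ($56), Car 70→Request R7 ($36), Car 63→Request R5 ($53), Car 31→Request R4 ($46) — total 61+56+36+53+46 = $252.
Next-best assignment: Car 44→Request R3, Car 91→Request R2, Car 70→Request R5, Car 63→Request R4, Car 31→Request R7 = $240.
Swapping Car 70↔Car 31 (Car 70→Request R4 $8, Car 31→Request R7 $40) loses 34.
Car 63's own top request is Request R3 ($56), but forcing Car 63→Request R3 and reassigning the rest optimally gives only $226 — worse by 26.

Car 63 receives Request R5.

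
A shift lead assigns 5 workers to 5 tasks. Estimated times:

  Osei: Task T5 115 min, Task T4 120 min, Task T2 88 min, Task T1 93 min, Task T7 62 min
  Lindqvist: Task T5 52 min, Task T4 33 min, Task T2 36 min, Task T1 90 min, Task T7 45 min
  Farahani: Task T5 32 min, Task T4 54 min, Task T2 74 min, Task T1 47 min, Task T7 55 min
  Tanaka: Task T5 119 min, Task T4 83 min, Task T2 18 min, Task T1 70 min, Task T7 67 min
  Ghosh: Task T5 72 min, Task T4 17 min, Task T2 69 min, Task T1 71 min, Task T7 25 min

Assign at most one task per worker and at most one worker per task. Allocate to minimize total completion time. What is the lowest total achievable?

Optimal: Osei→Task T7 (62 min), Lindqvist→Task T5 (52 min), Farahani→Task T1 (47 min), Tanaka→Task T2 (18 min), Ghosh→Task T4 (17 min) — total 62+52+47+18+17 = 196 min.

Minimum total: 196 min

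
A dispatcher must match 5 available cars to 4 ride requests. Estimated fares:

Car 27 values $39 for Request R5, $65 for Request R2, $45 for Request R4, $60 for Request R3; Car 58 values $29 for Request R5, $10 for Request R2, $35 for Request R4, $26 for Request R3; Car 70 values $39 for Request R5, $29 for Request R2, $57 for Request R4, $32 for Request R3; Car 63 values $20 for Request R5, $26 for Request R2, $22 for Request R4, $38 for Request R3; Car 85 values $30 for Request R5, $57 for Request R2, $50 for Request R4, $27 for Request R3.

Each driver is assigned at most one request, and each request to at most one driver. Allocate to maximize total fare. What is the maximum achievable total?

Optimal: Car 58→Request R5 ($29), Car 85→Request R2 ($57), Car 70→Request R4 ($57), Car 27→Request R3 ($60) — total 29+57+57+60 = $203.
Column-greedy (each request in turn goes to its best remaining driver) gives $191, worse by 12.
Swapping Car 27↔Car 70 (Car 27→Request R4 $45, Car 70→Request R3 $32) loses 40.
No other one-to-one assignment exceeds $203.

Maximum total: $203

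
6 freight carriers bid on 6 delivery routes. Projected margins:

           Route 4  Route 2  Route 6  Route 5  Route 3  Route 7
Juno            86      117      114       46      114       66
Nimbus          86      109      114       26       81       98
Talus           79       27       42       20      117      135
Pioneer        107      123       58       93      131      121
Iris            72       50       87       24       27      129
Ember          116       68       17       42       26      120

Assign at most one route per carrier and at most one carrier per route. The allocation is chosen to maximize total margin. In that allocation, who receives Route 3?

Talus receives Route 3.

Optimal: Juno→Route 2 ($117k), Nimbus→Route 6 ($114k), Talus→Route 3 ($117k), Pioneer→Route 5 ($93k), Iris→Route 7 ($129k), Ember→Route 4 ($116k) — total 117+114+117+93+129+116 = $686k.
Row-greedy (each carrier in turn takes its best remaining route) gives $611k, worse by 75.
Swapping Juno↔Iris (Juno→Route 7 $66k, Iris→Route 2 $50k) loses 130.
No other one-to-one assignment exceeds $686k.
Talus's own top route is Route 7 ($135k), but forcing Talus→Route 7 and reassigning the rest optimally gives only $654k — worse by 32.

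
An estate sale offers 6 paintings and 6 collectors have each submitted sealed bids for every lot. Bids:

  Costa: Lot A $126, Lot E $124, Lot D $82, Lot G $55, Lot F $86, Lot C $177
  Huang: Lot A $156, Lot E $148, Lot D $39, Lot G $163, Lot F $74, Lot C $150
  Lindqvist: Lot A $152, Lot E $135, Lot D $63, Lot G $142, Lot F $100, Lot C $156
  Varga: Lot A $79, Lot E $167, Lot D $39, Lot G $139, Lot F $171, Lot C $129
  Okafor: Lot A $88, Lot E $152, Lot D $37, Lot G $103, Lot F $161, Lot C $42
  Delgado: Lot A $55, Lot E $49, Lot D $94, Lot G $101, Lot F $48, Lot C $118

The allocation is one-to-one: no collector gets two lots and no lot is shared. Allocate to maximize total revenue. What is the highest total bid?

Optimal: Costa→Lot C ($177), Huang→Lot G ($163), Lindqvist→Lot A ($152), Varga→Lot E ($167), Okafor→Lot F ($161), Delgado→Lot D ($94) — total 177+163+152+167+161+94 = $914.
Max-entry greedy (repeatedly take the single best remaining cell) gives $909, worse by 5.
Checked against all permutations: $914 is optimal.

Max total: $914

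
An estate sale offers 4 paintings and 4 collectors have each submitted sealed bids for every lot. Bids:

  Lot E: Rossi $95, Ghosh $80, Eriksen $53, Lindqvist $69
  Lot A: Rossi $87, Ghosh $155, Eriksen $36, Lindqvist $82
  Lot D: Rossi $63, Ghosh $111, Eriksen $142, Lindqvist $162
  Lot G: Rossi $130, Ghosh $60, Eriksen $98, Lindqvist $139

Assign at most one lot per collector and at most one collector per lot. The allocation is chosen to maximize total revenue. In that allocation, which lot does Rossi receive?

Rossi receives Lot E.

This is a one-to-one assignment (maximum-weight bipartite matching).
Optimal: Rossi→Lot E ($95), Ghosh→Lot A ($155), Eriksen→Lot D ($142), Lindqvist→Lot G ($139) — total 95+155+142+139 = $531.
Swapping Ghosh↔Eriksen (Ghosh→Lot D $111, Eriksen→Lot A $36) loses 150.
Checked against all permutations: $531 is optimal.
Rossi's own top lot is Lot G ($130), but forcing Rossi→Lot G and reassigning the rest optimally gives only $500 — worse by 31.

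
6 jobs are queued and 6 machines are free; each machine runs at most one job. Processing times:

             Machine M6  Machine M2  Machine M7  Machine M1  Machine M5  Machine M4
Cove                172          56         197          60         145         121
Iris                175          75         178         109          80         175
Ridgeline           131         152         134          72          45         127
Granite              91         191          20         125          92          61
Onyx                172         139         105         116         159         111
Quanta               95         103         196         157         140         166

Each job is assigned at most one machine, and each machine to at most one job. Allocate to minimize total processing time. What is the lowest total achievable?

Optimal: Cove→Machine M1 (60 min), Iris→Machine M2 (75 min), Ridgeline→Machine M5 (45 min), Granite→Machine M7 (20 min), Onyx→Machine M4 (111 min), Quanta→Machine M6 (95 min) — total 60+75+45+20+111+95 = 406 min.
Row-greedy (each job in turn takes its cheapest remaining machine) gives 434 min, worse by 28.
Swapping Ridgeline↔Granite (Ridgeline→Machine M7 134 min, Granite→Machine M5 92 min) adds 161.
Checked against all permutations: 406 min is optimal.

Min total: 406 min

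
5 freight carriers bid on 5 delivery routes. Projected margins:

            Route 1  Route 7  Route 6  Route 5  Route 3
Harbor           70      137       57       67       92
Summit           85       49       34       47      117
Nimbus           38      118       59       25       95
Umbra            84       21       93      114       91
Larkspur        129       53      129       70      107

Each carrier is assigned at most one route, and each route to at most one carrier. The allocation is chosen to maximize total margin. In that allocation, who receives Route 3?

Nimbus receives Route 3.

Optimal: Harbor→Route 7 ($137k), Summit→Route 1 ($85k), Nimbus→Route 3 ($95k), Umbra→Route 5 ($114k), Larkspur→Route 6 ($129k) — total 137+85+95+114+129 = $560k.
Column-greedy (each route in turn goes to its best remaining carrier) gives $501k, worse by 59.
Next-best assignment: Harbor→Route 7, Summit→Route 3, Nimbus→Route 6, Umbra→Route 5, Larkspur→Route 1 = $556k.
Swapping Larkspur↔Nimbus (Larkspur→Route 3 $107k, Nimbus→Route 6 $59k) loses 58.
Nimbus's own top route is Route 7 ($118k), but forcing Nimbus→Route 7 and reassigning the rest optimally gives only $548k — worse by 12.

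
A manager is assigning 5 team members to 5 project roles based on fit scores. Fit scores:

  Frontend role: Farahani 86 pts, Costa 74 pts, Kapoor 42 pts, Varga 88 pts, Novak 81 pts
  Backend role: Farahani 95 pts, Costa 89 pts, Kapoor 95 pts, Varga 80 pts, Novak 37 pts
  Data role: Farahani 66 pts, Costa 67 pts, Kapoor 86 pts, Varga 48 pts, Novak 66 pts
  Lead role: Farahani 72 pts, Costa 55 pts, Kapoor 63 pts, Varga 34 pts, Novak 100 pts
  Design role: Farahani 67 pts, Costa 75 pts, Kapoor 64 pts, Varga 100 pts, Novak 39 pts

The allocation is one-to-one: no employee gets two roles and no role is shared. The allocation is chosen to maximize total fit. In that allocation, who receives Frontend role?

Optimal: Farahani→Frontend role (86 pts), Costa→Backend role (89 pts), Kapoor→Data role (86 pts), Varga→Design role (100 pts), Novak→Lead role (100 pts) — total 86+89+86+100+100 = 461 pts.
Column-greedy (each role in turn goes to its best remaining employee) gives 444 pts, worse by 17.
Next-best assignment: Farahani→Backend role, Costa→Frontend role, Kapoor→Data role, Varga→Design role, Novak→Lead role = 455 pts.
Every other assignment is strictly worse.
Farahani's own top role is Backend role (95 pts), but forcing Farahani→Backend role and reassigning the rest optimally gives only 455 pts — worse by 6.

Farahani receives Frontend role.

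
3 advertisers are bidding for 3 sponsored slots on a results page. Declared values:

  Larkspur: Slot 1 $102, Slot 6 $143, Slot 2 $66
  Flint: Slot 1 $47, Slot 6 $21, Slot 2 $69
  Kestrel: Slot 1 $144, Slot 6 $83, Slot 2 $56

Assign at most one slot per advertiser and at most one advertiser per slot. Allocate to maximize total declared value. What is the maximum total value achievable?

Max total: $356

This is a one-to-one assignment (maximum-weight bipartite matching).
Optimal: Larkspur→Slot 6 ($143), Flint→Slot 2 ($69), Kestrel→Slot 1 ($144) — total 143+69+144 = $356.
Next-best assignment: Larkspur→Slot 1, Flint→Slot 2, Kestrel→Slot 6 = $254.
No other one-to-one assignment exceeds $356.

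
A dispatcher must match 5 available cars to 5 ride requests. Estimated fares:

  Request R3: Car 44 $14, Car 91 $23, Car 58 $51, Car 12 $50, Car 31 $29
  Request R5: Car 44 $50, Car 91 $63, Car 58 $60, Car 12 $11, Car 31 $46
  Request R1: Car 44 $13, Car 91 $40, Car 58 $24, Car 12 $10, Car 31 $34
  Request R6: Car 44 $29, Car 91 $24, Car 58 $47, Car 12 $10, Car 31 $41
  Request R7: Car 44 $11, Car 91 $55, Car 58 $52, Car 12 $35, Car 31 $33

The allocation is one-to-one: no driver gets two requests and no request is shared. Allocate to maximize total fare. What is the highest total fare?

Max total: $236

This is the linear assignment problem.
Optimal: Car 44→Request R5 ($50), Car 91→Request R7 ($55), Car 58→Request R6 ($47), Car 12→Request R3 ($50), Car 31→Request R1 ($34) — total 50+55+47+50+34 = $236.
Max-entry greedy (repeatedly take the single best remaining cell) gives $219, worse by 17.
Every other assignment is strictly worse.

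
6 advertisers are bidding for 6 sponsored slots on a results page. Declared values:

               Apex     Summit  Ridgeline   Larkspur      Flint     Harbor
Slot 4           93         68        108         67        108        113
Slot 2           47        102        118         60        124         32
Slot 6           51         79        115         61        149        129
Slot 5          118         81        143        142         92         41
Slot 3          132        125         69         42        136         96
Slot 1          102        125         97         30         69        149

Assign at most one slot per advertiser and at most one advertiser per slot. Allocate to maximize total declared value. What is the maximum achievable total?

Treat this as an assignment problem: match each advertiser to one slot.
Optimal: Apex→Slot 3 ($132), Summit→Slot 2 ($102), Ridgeline→Slot 4 ($108), Larkspur→Slot 5 ($142), Flint→Slot 6 ($149), Harbor→Slot 1 ($149) — total 132+102+108+142+149+149 = $782.
Column-greedy (each slot in turn goes to its best remaining advertiser) gives $751, worse by 31.
Next-best assignment: Apex→Slot 3, Summit→Slot 1, Ridgeline→Slot 2, Larkspur→Slot 5, Flint→Slot 6, Harbor→Slot 4 = $779.
Swapping Flint↔Harbor (Flint→Slot 1 $69, Harbor→Slot 6 $129) loses 100.

Max total: $782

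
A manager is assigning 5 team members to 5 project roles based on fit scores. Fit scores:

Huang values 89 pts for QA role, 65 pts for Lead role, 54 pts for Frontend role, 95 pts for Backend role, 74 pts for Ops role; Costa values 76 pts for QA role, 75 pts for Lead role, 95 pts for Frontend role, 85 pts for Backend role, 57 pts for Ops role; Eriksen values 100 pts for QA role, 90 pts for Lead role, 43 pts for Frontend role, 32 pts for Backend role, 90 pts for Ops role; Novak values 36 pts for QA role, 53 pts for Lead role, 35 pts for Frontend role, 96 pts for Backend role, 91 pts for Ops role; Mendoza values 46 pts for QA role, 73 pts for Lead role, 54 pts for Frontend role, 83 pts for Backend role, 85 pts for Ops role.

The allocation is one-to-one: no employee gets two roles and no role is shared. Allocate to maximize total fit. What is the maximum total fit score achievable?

Optimal: Huang→QA role (89 pts), Costa→Frontend role (95 pts), Eriksen→Lead role (90 pts), Novak→Backend role (96 pts), Mendoza→Ops role (85 pts) — total 89+95+90+96+85 = 455 pts.
Max-entry greedy (repeatedly take the single best remaining cell) gives 441 pts, worse by 14.
Next-best assignment: Huang→Backend role, Costa→Frontend role, Eriksen→QA role, Novak→Ops role, Mendoza→Lead role = 454 pts.

Maximum total: 455 pts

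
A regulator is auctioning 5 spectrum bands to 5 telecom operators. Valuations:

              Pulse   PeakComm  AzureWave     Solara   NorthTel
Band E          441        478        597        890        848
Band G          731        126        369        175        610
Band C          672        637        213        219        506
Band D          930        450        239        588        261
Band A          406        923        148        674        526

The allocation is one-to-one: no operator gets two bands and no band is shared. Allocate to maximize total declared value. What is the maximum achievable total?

Optimal: Pulse→Band D ($930M), PeakComm→Band A ($923M), AzureWave→Band G ($369M), Solara→Band E ($890M), NorthTel→Band C ($506M) — total 930+923+369+890+506 = $3618M.
Max-entry greedy (repeatedly take the single best remaining cell) gives $3566M, worse by 52.
Next-best assignment: Pulse→Band D, PeakComm→Band A, AzureWave→Band C, Solara→Band E, NorthTel→Band G = $3566M.
Swapping Solara↔NorthTel (Solara→Band C $219M, NorthTel→Band E $848M) loses 329.

Max total: $3618M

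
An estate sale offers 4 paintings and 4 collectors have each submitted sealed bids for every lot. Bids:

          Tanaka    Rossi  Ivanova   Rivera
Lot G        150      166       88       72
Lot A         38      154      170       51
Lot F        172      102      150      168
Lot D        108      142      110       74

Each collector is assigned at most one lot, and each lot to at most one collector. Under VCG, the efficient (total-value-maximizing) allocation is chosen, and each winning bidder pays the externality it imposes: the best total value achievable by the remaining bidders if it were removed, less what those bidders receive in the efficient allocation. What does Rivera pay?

Efficient allocation: Tanaka→Lot G ($150), Rossi→Lot D ($142), Ivanova→Lot A ($170), Rivera→Lot F ($168); total welfare W = $630.
Rivera receives Lot F at value $168, so the others get W − 168 = $462.
Without Rivera: best allocation of the remaining 3 bidders over all 4 lots is Tanaka→Lot F ($172), Rossi→Lot G ($166), Ivanova→Lot A ($170), total $508.
VCG payment = (others' best without Rivera) − (others' welfare with Rivera) = 508 − 462 = $46.

Rivera pays $46.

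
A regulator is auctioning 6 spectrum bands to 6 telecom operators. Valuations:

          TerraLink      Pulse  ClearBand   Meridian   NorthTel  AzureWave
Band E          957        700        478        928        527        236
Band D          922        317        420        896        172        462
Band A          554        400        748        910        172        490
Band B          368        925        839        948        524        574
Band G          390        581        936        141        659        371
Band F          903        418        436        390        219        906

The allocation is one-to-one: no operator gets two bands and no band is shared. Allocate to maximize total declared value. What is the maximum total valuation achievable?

Optimal: TerraLink→Band D ($922M), Pulse→Band B ($925M), ClearBand→Band G ($936M), Meridian→Band A ($910M), NorthTel→Band E ($527M), AzureWave→Band F ($906M) — total 922+925+936+910+527+906 = $5126M.
Max-entry greedy (repeatedly take the single best remaining cell) gives $4319M, worse by 807.

Maximum total: $5126M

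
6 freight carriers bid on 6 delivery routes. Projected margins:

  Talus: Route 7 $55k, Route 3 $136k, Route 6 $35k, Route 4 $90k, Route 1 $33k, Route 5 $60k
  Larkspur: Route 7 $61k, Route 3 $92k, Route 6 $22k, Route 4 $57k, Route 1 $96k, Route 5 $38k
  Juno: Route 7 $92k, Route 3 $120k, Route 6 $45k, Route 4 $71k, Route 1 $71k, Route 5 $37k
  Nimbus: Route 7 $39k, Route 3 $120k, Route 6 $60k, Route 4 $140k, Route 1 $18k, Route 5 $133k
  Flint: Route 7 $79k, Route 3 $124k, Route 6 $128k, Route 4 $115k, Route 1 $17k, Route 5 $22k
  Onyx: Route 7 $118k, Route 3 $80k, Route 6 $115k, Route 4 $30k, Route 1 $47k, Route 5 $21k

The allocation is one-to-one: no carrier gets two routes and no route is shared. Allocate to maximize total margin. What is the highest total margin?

Maximum total: $687k

Optimal: Talus→Route 3 ($136k), Larkspur→Route 1 ($96k), Juno→Route 7 ($92k), Nimbus→Route 5 ($133k), Flint→Route 4 ($115k), Onyx→Route 6 ($115k) — total 136+96+92+133+115+115 = $687k.
Column-greedy (each route in turn goes to its best remaining carrier) gives $655k, worse by 32.
Every other assignment is strictly worse.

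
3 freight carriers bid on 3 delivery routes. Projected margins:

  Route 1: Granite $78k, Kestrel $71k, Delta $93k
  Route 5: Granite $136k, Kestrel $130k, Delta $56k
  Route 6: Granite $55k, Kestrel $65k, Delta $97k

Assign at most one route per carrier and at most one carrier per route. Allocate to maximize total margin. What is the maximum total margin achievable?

Maximum total: $305k

Optimal: Granite→Route 1 ($78k), Kestrel→Route 5 ($130k), Delta→Route 6 ($97k) — total 78+130+97 = $305k.
Column-greedy (each route in turn goes to its best remaining carrier) gives $294k, worse by 11.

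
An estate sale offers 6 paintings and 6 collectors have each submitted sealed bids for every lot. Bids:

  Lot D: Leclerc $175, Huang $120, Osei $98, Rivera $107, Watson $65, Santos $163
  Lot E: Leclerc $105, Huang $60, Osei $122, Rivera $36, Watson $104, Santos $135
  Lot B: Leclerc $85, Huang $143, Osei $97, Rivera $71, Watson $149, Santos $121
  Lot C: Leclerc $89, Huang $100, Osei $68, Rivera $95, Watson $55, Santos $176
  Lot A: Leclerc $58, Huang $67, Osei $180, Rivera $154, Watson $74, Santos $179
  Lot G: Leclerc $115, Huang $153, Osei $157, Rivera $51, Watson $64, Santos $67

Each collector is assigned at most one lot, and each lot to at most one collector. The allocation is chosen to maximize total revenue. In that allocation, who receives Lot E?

Treat this as an assignment problem: match each collector to one lot.
Optimal: Leclerc→Lot D ($175), Huang→Lot G ($153), Osei→Lot E ($122), Rivera→Lot A ($154), Watson→Lot B ($149), Santos→Lot C ($176) — total 175+153+122+154+149+176 = $929.
Next-best assignment: Leclerc→Lot D, Huang→Lot B, Osei→Lot G, Rivera→Lot A, Watson→Lot E, Santos→Lot C = $909.
Checked against all permutations: $929 is optimal.
Osei's own top lot is Lot A ($180), but forcing Osei→Lot A and reassigning the rest optimally gives only $887 — worse by 42.

Osei receives Lot E.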